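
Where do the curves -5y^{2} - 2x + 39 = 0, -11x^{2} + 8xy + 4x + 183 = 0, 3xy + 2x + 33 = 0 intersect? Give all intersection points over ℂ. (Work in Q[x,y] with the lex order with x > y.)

Compute a lex Gröbner basis by Buchberger's algorithm.
f_1 = -2x - 5y^{2} + 39, LT = x.
f_2 = -11x^{2} + 8xy + 4x + 183, LT = x^{2}.
f_3 = 3xy + 2x + 33, LT = xy.

S(f_1,f_2): lcm = x^{2}. S = \tfrac{5}{2}xy^{2} + \tfrac{8}{11}xy - \tfrac{421}{22}x + \tfrac{183}{11}.
  reduce S modulo (f_1, f_2, f_3):
  remainder -\tfrac{25}{4}y^{4} - \tfrac{20}{11}y^{3} + \tfrac{2125}{22}y^{2} + \tfrac{156}{11}y - \tfrac{15687}{44} ≠ 0; add h_4 = -\tfrac{25}{4}y^{4} - \tfrac{20}{11}y^{3} + \tfrac{2125}{22}y^{2} + \tfrac{156}{11}y - \tfrac{15687}{44} to the basis.

S(f_1,f_3): lcm = xy. S = -\tfrac{2}{3}x + \tfrac{5}{2}y^{3} - \tfrac{39}{2}y - 11.
  reduce S modulo (f_1, f_2, f_3, h_4):
  remainder \tfrac{5}{2}y^{3} + \tfrac{5}{3}y^{2} - \tfrac{39}{2}y - 24 ≠ 0; add h_5 = \tfrac{5}{2}y^{3} + \tfrac{5}{3}y^{2} - \tfrac{39}{2}y - 24 to the basis.

S(f_2,f_3): lcm = x^{2}y. S = -\tfrac{2}{3}x^{2} - \tfrac{8}{11}xy^{2} - \tfrac{4}{11}xy - 11x - \tfrac{183}{11}y.
  reduce S modulo (f_1, f_2, f_3, h_4, h_5):
  remainder \tfrac{89215}{2178}y^{2} - \tfrac{183}{11}y - \tfrac{77137}{242} ≠ 0; add h_6 = \tfrac{89215}{2178}y^{2} - \tfrac{183}{11}y - \tfrac{77137}{242} to the basis.

S(f_3,h_4): lcm = xy^{4}. S = \tfrac{62}{165}xy^{3} + \tfrac{170}{11}xy^{2} + \tfrac{624}{275}xy - \tfrac{15687}{275}x + 11y^{3}.
  reduce S modulo (f_1, f_2, f_3, h_4, h_5, h_6):
  remainder \tfrac{19075138}{981365}y - \tfrac{57225414}{981365} ≠ 0; add h_7 = \tfrac{19075138}{981365}y - \tfrac{57225414}{981365} to the basis.

The other S-polynomials (S(f_1,h_4), S(f_2,h_4), S(f_1,h_5), S(f_2,h_5), S(f_3,h_5), S(h_4,h_5), S(f_1,h_6), S(f_2,h_6), S(f_3,h_6), S(h_4,h_6), S(h_5,h_6), S(f_1,h_7), S(f_2,h_7), S(f_3,h_7), S(h_4,h_7), S(h_5,h_7), S(h_6,h_7)) all reduce to 0 modulo the current basis, so we have a Gröbner basis.
Inter-reduce: drop elements whose leading term is divisible by another's, tail-reduce, and make monic.
Reduced Gröbner basis: {x + 3, y - 3}.

Since the basis is lex-ordered, y - 3 is univariate in y. Its roots are {3}. Back-substituting each root into the other basis elements fixes the other coordinates.
  y = 3: the earlier basis element becomes x + 3 = 0, giving x = -3 — point (-3, 3).

{(-3, 3)}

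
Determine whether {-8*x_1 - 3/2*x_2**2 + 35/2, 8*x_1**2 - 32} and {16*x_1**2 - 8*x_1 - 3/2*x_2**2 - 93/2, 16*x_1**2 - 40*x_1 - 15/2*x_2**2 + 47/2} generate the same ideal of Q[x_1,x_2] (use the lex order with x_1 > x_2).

Yes, the ideals are equal.

Two ideals are equal iff their reduced Gröbner bases coincide (the reduced basis is unique for a fixed ordering).
Buchberger on the first generating set:
f_1 = -8*x_1 - 3/2*x_2**2 + 35/2, LT = x_1.
f_2 = 8*x_1**2 - 32, LT = x_1**2.

S(f_1,f_2): lcm = x_1**2. S = 3/16*x_1*x_2**2 - 35/16*x_1 + 4.
  leading term x_1*x_2**2: subtract (-3/128*x_2**2)·f_1 from 3/16*x_1*x_2**2 - 35/16*x_1 + 4 → -35/16*x_1 - 9/256*x_2**4 + 105/256*x_2**2 + 4
  leading term x_1: subtract (35/128)·f_1 from -35/16*x_1 - 9/256*x_2**4 + 105/256*x_2**2 + 4 → -9/256*x_2**4 + 105/128*x_2**2 - 201/256
  leading term x_2**4: no divisor's leading term divides it; move -9/256*x_2**4 to the remainder.
  leading term x_2**2: no divisor's leading term divides it; move 105/128*x_2**2 to the remainder.
  leading term 1: no divisor's leading term divides it; move -201/256 to the remainder.
  remainder -9/256*x_2**4 + 105/128*x_2**2 - 201/256 ≠ 0; add g_3 = -9/256*x_2**4 + 105/128*x_2**2 - 201/256 to the basis.

The other S-polynomials (S(f_1,g_3), S(f_2,g_3)) all reduce to 0 modulo the current basis, so we have a Gröbner basis.
Inter-reduce: drop elements whose leading term is divisible by another's, tail-reduce, and make monic.
Reduced Gröbner basis: {x_1 + 3/16*x_2**2 - 35/16, x_2**4 - 70/3*x_2**2 + 67/3}.

Buchberger on the second generating set:
h_1 = 16*x_1**2 - 8*x_1 - 3/2*x_2**2 - 93/2, LT = x_1**2.
h_2 = 16*x_1**2 - 40*x_1 - 15/2*x_2**2 + 47/2, LT = x_1**2.

S(h_1,h_2): lcm = x_1**2. S = 2*x_1 + 3/8*x_2**2 - 35/8.
  leading term x_1: no divisor's leading term divides it; move 2*x_1 to the remainder.
  leading term x_2**2: no divisor's leading term divides it; move 3/8*x_2**2 to the remainder.
  leading term 1: no divisor's leading term divides it; move -35/8 to the remainder.
  remainder 2*x_1 + 3/8*x_2**2 - 35/8 ≠ 0; add k_3 = 2*x_1 + 3/8*x_2**2 - 35/8 to the basis.

S(h_1,k_3): lcm = x_1**2. S = -3/16*x_1*x_2**2 + 27/16*x_1 - 3/32*x_2**2 - 93/32.
  leading term x_1*x_2**2: subtract (-3/32*x_2**2)·k_3 from -3/16*x_1*x_2**2 + 27/16*x_1 - 3/32*x_2**2 - 93/32 → 27/16*x_1 + 9/256*x_2**4 - 129/256*x_2**2 - 93/32
  leading term x_1: subtract (27/32)·k_3 from 27/16*x_1 + 9/256*x_2**4 - 129/256*x_2**2 - 93/32 → 9/256*x_2**4 - 105/128*x_2**2 + 201/256
  leading term x_2**4: no divisor's leading term divides it; move 9/256*x_2**4 to the remainder.
  leading term x_2**2: no divisor's leading term divides it; move -105/128*x_2**2 to the remainder.
  leading term 1: no divisor's leading term divides it; move 201/256 to the remainder.
  remainder 9/256*x_2**4 - 105/128*x_2**2 + 201/256 ≠ 0; add k_4 = 9/256*x_2**4 - 105/128*x_2**2 + 201/256 to the basis.

The other S-polynomials (S(h_2,k_3), S(h_1,k_4), S(h_2,k_4), S(k_3,k_4)) all reduce to 0 modulo the current basis, so we have a Gröbner basis.
Inter-reduce: drop elements whose leading term is divisible by another's, tail-reduce, and make monic.
Reduced Gröbner basis: {x_1 + 3/16*x_2**2 - 35/16, x_2**4 - 70/3*x_2**2 + 67/3}.

These coincide, so the ideals are equal.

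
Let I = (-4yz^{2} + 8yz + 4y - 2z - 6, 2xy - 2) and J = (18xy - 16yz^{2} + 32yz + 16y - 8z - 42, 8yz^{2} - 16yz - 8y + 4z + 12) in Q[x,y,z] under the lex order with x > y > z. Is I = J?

Two ideals are equal iff their reduced Gröbner bases coincide (the reduced basis is unique for a fixed ordering).
Buchberger on the first generating set:
f_1 = -4yz^{2} + 8yz + 4y - 2z - 6, LT = yz^{2}.
f_2 = 2xy - 2, LT = xy.

S(f_1,f_2): lcm = xyz^{2}. S = -2xyz - xy + \tfrac{1}{2}xz + \tfrac{3}{2}x + z^{2}.
  reduce S modulo (f_1, f_2):
  remainder \tfrac{1}{2}xz + \tfrac{3}{2}x + z^{2} - 2z - 1 ≠ 0; add g_3 = \tfrac{1}{2}xz + \tfrac{3}{2}x + z^{2} - 2z - 1 to the basis.

The other S-polynomials (S(f_1,g_3), S(f_2,g_3)) all reduce to 0 modulo the current basis, so we have a Gröbner basis.
Inter-reduce: drop elements whose leading term is divisible by another's, tail-reduce, and make monic.
Reduced Gröbner basis: {xy - 1, xz + 3x + 2z^{2} - 4z - 2, yz^{2} - 2yz - y + \tfrac{1}{2}z + \tfrac{3}{2}}.

Buchberger on the second generating set:
h_1 = 18xy - 16yz^{2} + 32yz + 16y - 8z - 42, LT = xy.
h_2 = 8yz^{2} - 16yz - 8y + 4z + 12, LT = yz^{2}.

S(h_1,h_2): lcm = xyz^{2}. S = 2xyz + xy - \tfrac{1}{2}xz - \tfrac{3}{2}x - \tfrac{8}{9}yz^{4} + \tfrac{16}{9}yz^{3} + \tfrac{8}{9}yz^{2} - \tfrac{4}{9}z^{3} - \tfrac{7}{3}z^{2}.
  reduce S modulo (h_1, h_2):
  remainder -\tfrac{1}{2}xz - \tfrac{3}{2}x - z^{2} + 2z + 1 ≠ 0; add k_3 = -\tfrac{1}{2}xz - \tfrac{3}{2}x - z^{2} + 2z + 1 to the basis.

The other S-polynomials (S(h_1,k_3), S(h_2,k_3)) all reduce to 0 modulo the current basis, so we have a Gröbner basis.
Inter-reduce: drop elements whose leading term is divisible by another's, tail-reduce, and make monic.
Reduced Gröbner basis: {xy - 1, xz + 3x + 2z^{2} - 4z - 2, yz^{2} - 2yz - y + \tfrac{1}{2}z + \tfrac{3}{2}}.

The two bases agree; hence the ideals are identical.

Yes, the ideals are equal.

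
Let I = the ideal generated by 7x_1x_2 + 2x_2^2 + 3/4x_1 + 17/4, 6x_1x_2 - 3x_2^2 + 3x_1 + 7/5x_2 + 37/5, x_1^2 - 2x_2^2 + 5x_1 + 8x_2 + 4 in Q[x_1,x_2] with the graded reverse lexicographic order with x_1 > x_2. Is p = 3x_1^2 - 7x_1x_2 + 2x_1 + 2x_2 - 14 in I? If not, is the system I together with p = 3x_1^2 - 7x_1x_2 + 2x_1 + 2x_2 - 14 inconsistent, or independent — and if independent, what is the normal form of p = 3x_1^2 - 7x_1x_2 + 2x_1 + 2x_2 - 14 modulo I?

Adjoining 3x_1^2 - 7x_1x_2 + 2x_1 + 2x_2 - 14 makes the ideal the whole ring: the system is inconsistent.

First compute the reduced Gröbner basis of I by Buchberger's algorithm.
f_1 = 7x_1x_2 + 2x_2^2 + 3/4x_1 + 17/4, LT = x_1x_2.
f_2 = 6x_1x_2 - 3x_2^2 + 3x_1 + 7/5x_2 + 37/5, LT = x_1x_2.
f_3 = x_1^2 - 2x_2^2 + 5x_1 + 8x_2 + 4, LT = x_1^2.

S(f_1,f_2): lcm = x_1x_2. S = 11/14x_2^2 - 11/28x_1 - 7/30x_2 - 263/420.
  leading term x_2^2: no divisor's leading term divides it; move 11/14x_2^2 to the remainder.
  leading term x_1: no divisor's leading term divides it; move -11/28x_1 to the remainder.
  leading term x_2: no divisor's leading term divides it; move -7/30x_2 to the remainder.
  leading term 1: no divisor's leading term divides it; move -263/420 to the remainder.
  remainder 11/14x_2^2 - 11/28x_1 - 7/30x_2 - 263/420 ≠ 0; add h_4 = 11/14x_2^2 - 11/28x_1 - 7/30x_2 - 263/420 to the basis.

S(f_1,f_3): lcm = x_1^2x_2. S = 2/7x_1x_2^2 + 2x_2^3 + 3/28x_1^2 - 5x_1x_2 - 8x_2^2 + 17/28x_1 - 4x_2.
  leading term x_1x_2^2: subtract (2/49x_2)·f_1 from 2/7x_1x_2^2 + 2x_2^3 + 3/28x_1^2 - 5x_1x_2 - 8x_2^2 + 17/28x_1 - 4x_2 → 94/49x_2^3 + 3/28x_1^2 - 493/98x_1x_2 - 8x_2^2 + 17/28x_1 - 409/98x_2
  leading term x_2^3: subtract (188/77x_2)·h_4 from 94/49x_2^3 + 3/28x_1^2 - 493/98x_1x_2 - 8x_2^2 + 17/28x_1 - 409/98x_2 → 3/28x_1^2 - 57/14x_1x_2 - 1226/165x_2^2 + 17/28x_1 - 6109/2310x_2
  leading term x_1^2: subtract (3/28)·f_3 from 3/28x_1^2 - 57/14x_1x_2 - 1226/165x_2^2 + 17/28x_1 - 6109/2310x_2 → -57/14x_1x_2 - 16669/2310x_2^2 + 1/14x_1 - 8089/2310x_2 - 3/7
  leading term x_1x_2: subtract (-57/98)·f_1 from -57/14x_1x_2 - 16669/2310x_2^2 + 1/14x_1 - 8089/2310x_2 - 3/7 → -97873/16170x_2^2 + 199/392x_1 - 8089/2310x_2 + 801/392
  leading term x_2^2: subtract (-97873/12705)·h_4 from -97873/16170x_2^2 + 199/392x_1 - 8089/2310x_2 + 801/392 → -23273/9240x_1 - 1009898/190575x_2 - 4239139/1524600
  leading term x_1: no divisor's leading term divides it; move -23273/9240x_1 to the remainder.
  leading term x_2: no divisor's leading term divides it; move -1009898/190575x_2 to the remainder.
  leading term 1: no divisor's leading term divides it; move -4239139/1524600 to the remainder.
  remainder -23273/9240x_1 - 1009898/190575x_2 - 4239139/1524600 ≠ 0; add h_5 = -23273/9240x_1 - 1009898/190575x_2 - 4239139/1524600 to the basis.

S(f_2,f_3): lcm = x_1^2x_2. S = -1/2x_1x_2^2 + 2x_2^3 + 1/2x_1^2 - 143/30x_1x_2 - 8x_2^2 + 37/30x_1 - 4x_2.
  leading term x_1x_2^2: subtract (-1/14x_2)·f_1 from -1/2x_1x_2^2 + 2x_2^3 + 1/2x_1^2 - 143/30x_1x_2 - 8x_2^2 + 37/30x_1 - 4x_2 → 15/7x_2^3 + 1/2x_1^2 - 3959/840x_1x_2 - 8x_2^2 + 37/30x_1 - 207/56x_2
  leading term x_2^3: subtract (30/11x_2)·h_4 from 15/7x_2^3 + 1/2x_1^2 - 3959/840x_1x_2 - 8x_2^2 + 37/30x_1 - 207/56x_2 → 1/2x_1^2 - 437/120x_1x_2 - 81/11x_2^2 + 37/30x_1 - 175/88x_2
  leading term x_1^2: subtract (1/2)·f_3 from 1/2x_1^2 - 437/120x_1x_2 - 81/11x_2^2 + 37/30x_1 - 175/88x_2 → -437/120x_1x_2 - 70/11x_2^2 - 19/15x_1 - 527/88x_2 - 2
  leading term x_1x_2: subtract (-437/840)·f_1 from -437/120x_1x_2 - 70/11x_2^2 - 19/15x_1 - 527/88x_2 - 2 → -24593/4620x_2^2 - 589/672x_1 - 527/88x_2 + 709/3360
  leading term x_2^2: subtract (-24593/3630)·h_4 from -24593/4620x_2^2 - 589/672x_1 - 527/88x_2 + 709/3360 → -6227/1760x_1 - 1648627/217800x_2 - 3512143/871200
  leading term x_1: subtract (130767/93092)·h_5 from -6227/1760x_1 - 1648627/217800x_2 - 3512143/871200 → -11576129/92161080x_2 - 11576129/92161080
  leading term x_2: no divisor's leading term divides it; move -11576129/92161080x_2 to the remainder.
  leading term 1: no divisor's leading term divides it; move -11576129/92161080 to the remainder.
  remainder -11576129/92161080x_2 - 11576129/92161080 ≠ 0; add h_6 = -11576129/92161080x_2 - 11576129/92161080 to the basis.

The other S-polynomials (S(f_1,h_4), S(f_2,h_4), S(f_3,h_4), S(f_1,h_5), S(f_2,h_5), S(f_3,h_5), S(h_4,h_5), S(f_1,h_6), S(f_2,h_6), S(f_3,h_6), S(h_4,h_6), S(h_5,h_6)) all reduce to 0 modulo the current basis, so we have a Gröbner basis.
Inter-reduce: drop elements whose leading term is divisible by another's, tail-reduce, and make monic.
Reduced Gröbner basis: {x_1 - 1, x_2 + 1}.
Label its elements g_1 = x_1 - 1, g_2 = x_2 + 1.

Reduce p = 3x_1^2 - 7x_1x_2 + 2x_1 + 2x_2 - 14 modulo G:
  leading term x_1^2: subtract (3x_1)·g_1 from 3x_1^2 - 7x_1x_2 + 2x_1 + 2x_2 - 14 → -7x_1x_2 + 5x_1 + 2x_2 - 14
  leading term x_1x_2: subtract (-7x_2)·g_1 from -7x_1x_2 + 5x_1 + 2x_2 - 14 → 5x_1 - 5x_2 - 14
  leading term x_1: subtract (5)·g_1 from 5x_1 - 5x_2 - 14 → -5x_2 - 9
  leading term x_2: subtract (-5)·g_2 from -5x_2 - 9 → -4
  leading term 1: no divisor's leading term divides it; move -4 to the remainder.
  normal form = -4.
The normal form is nonzero, so p ∉ I. Since p minus its normal form lies in I, I + (p) = I + (r) where r = -4; decide whether this ideal is the whole ring.
Here r = -4 is a nonzero constant, hence a unit: 1 ∈ I + (p), the Gröbner basis of I + (p) is {1}, and the enlarged system has no common solution — adjoining p is inconsistent.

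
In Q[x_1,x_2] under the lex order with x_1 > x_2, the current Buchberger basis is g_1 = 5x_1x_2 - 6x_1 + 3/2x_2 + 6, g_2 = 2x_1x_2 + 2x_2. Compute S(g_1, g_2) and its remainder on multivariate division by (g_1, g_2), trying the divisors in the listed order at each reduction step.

S(g_1, g_2) = -6/5x_1 - 7/10x_2 + 6/5; remainder on division = -6/5x_1 - 7/10x_2 + 6/5.

lcm(LM(g_1), LM(g_2)) = x_1x_2.
S = (lcm/LT(g_1))·g_1 − (lcm/LT(g_2))·g_2 = -6/5x_1 - 7/10x_2 + 6/5.
Reduce S modulo (g_1, g_2) in that order:
  leading term x_1: no divisor's leading term divides it; move -6/5x_1 to the remainder.
  leading term x_2: no divisor's leading term divides it; move -7/10x_2 to the remainder.
  leading term 1: no divisor's leading term divides it; move 6/5 to the remainder.
The remainder -6/5x_1 - 7/10x_2 + 6/5 is nonzero, so it would be added as the next basis element.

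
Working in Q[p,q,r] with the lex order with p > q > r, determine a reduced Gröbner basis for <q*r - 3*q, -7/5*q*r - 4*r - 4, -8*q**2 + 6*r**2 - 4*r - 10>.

f_1 = q*r - 3*q, LT = q*r.
f_2 = -7/5*q*r - 4*r - 4, LT = q*r.
f_3 = -8*q**2 + 6*r**2 - 4*r - 10, LT = q**2.

S(f_1,f_2): lcm = q*r. S = -3*q - 20/7*r - 20/7.
  leading term q: no divisor's leading term divides it; move -3*q to the remainder.
  leading term r: no divisor's leading term divides it; move -20/7*r to the remainder.
  leading term 1: no divisor's leading term divides it; move -20/7 to the remainder.
  remainder -3*q - 20/7*r - 20/7 ≠ 0; add g_4 = -3*q - 20/7*r - 20/7 to the basis.

S(f_1,f_3): lcm = q**2*r. S = -3*q**2 + 3/4*r**3 - 1/2*r**2 - 5/4*r.
  leading term q**2: subtract (3/8)·f_3 from -3*q**2 + 3/4*r**3 - 1/2*r**2 - 5/4*r → 3/4*r**3 - 11/4*r**2 + 1/4*r + 15/4
  leading term r**3: no divisor's leading term divides it; move 3/4*r**3 to the remainder.
  leading term r**2: no divisor's leading term divides it; move -11/4*r**2 to the remainder.
  leading term r: no divisor's leading term divides it; move 1/4*r to the remainder.
  leading term 1: no divisor's leading term divides it; move 15/4 to the remainder.
  remainder 3/4*r**3 - 11/4*r**2 + 1/4*r + 15/4 ≠ 0; add g_5 = 3/4*r**3 - 11/4*r**2 + 1/4*r + 15/4 to the basis.

S(f_2,f_3): lcm = q**2*r. S = 20/7*q*r + 20/7*q + 3/4*r**3 - 1/2*r**2 - 5/4*r.
  leading term q*r: subtract (20/7)·f_1 from 20/7*q*r + 20/7*q + 3/4*r**3 - 1/2*r**2 - 5/4*r → 80/7*q + 3/4*r**3 - 1/2*r**2 - 5/4*r
  leading term q: subtract (-80/21)·g_4 from 80/7*q + 3/4*r**3 - 1/2*r**2 - 5/4*r → 3/4*r**3 - 1/2*r**2 - 7135/588*r - 1600/147
  leading term r**3: subtract (1)·g_5 from 3/4*r**3 - 1/2*r**2 - 7135/588*r - 1600/147 → 9/4*r**2 - 3641/294*r - 8605/588
  leading term r**2: no divisor's leading term divides it; move 9/4*r**2 to the remainder.
  leading term r: no divisor's leading term divides it; move -3641/294*r to the remainder.
  leading term 1: no divisor's leading term divides it; move -8605/588 to the remainder.
  remainder 9/4*r**2 - 3641/294*r - 8605/588 ≠ 0; add g_6 = 9/4*r**2 - 3641/294*r - 8605/588 to the basis.

S(f_1,g_4): lcm = q*r. S = -3*q - 20/21*r**2 - 20/21*r.
  leading term q: subtract (1)·g_4 from -3*q - 20/21*r**2 - 20/21*r → -20/21*r**2 + 40/21*r + 20/7
  leading term r**2: subtract (-80/189)·g_6 from -20/21*r**2 + 40/21*r + 20/7 → -92720/27783*r - 92720/27783
  leading term r: no divisor's leading term divides it; move -92720/27783*r to the remainder.
  leading term 1: no divisor's leading term divides it; move -92720/27783 to the remainder.
  remainder -92720/27783*r - 92720/27783 ≠ 0; add g_7 = -92720/27783*r - 92720/27783 to the basis.

The other S-polynomials (S(f_2,g_4), S(f_3,g_4), S(f_1,g_5), S(f_2,g_5), S(f_3,g_5), S(g_4,g_5), S(f_1,g_6), S(f_2,g_6), S(f_3,g_6), S(g_4,g_6), S(g_5,g_6), S(f_1,g_7), S(f_2,g_7), S(f_3,g_7), S(g_4,g_7), S(g_5,g_7), S(g_6,g_7)) all reduce to 0 modulo the current basis, so we have a Gröbner basis.
Inter-reduce: drop elements whose leading term is divisible by another's, tail-reduce, and make monic.

G = {q, r + 1}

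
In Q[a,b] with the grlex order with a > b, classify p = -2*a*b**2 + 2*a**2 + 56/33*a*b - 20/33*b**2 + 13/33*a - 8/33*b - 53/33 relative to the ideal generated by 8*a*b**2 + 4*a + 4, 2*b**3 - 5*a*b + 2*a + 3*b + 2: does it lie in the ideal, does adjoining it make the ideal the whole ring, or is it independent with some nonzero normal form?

First compute the reduced Gröbner basis of I by Buchberger's algorithm.
f_1 = 8*a*b**2 + 4*a + 4, LT = a*b**2.
f_2 = 2*b**3 - 5*a*b + 2*a + 3*b + 2, LT = b**3.

S(f_1,f_2): lcm = a*b**3. S = 5/2*a**2*b - a**2 - a*b - a + 1/2*b.
  leading term a**2*b: no divisor's leading term divides it; move 5/2*a**2*b to the remainder.
  leading term a**2: no divisor's leading term divides it; move -a**2 to the remainder.
  leading term a*b: no divisor's leading term divides it; move -a*b to the remainder.
  leading term a: no divisor's leading term divides it; move -a to the remainder.
  leading term b: no divisor's leading term divides it; move 1/2*b to the remainder.
  remainder 5/2*a**2*b - a**2 - a*b - a + 1/2*b ≠ 0; add h_3 = 5/2*a**2*b - a**2 - a*b - a + 1/2*b to the basis.

S(f_1,h_3): lcm = a**2*b**2. S = 2/5*a**2*b + 2/5*a*b**2 + 1/2*a**2 + 2/5*a*b - 1/5*b**2 + 1/2*a.
  leading term a**2*b: subtract (4/25)·h_3 from 2/5*a**2*b + 2/5*a*b**2 + 1/2*a**2 + 2/5*a*b - 1/5*b**2 + 1/2*a → 2/5*a*b**2 + 33/50*a**2 + 14/25*a*b - 1/5*b**2 + 33/50*a - 2/25*b
  leading term a*b**2: subtract (1/20)·f_1 from 2/5*a*b**2 + 33/50*a**2 + 14/25*a*b - 1/5*b**2 + 33/50*a - 2/25*b → 33/50*a**2 + 14/25*a*b - 1/5*b**2 + 23/50*a - 2/25*b - 1/5
  leading term a**2: no divisor's leading term divides it; move 33/50*a**2 to the remainder.
  leading term a*b: no divisor's leading term divides it; move 14/25*a*b to the remainder.
  leading term b**2: no divisor's leading term divides it; move -1/5*b**2 to the remainder.
  leading term a: no divisor's leading term divides it; move 23/50*a to the remainder.
  leading term b: no divisor's leading term divides it; move -2/25*b to the remainder.
  leading term 1: no divisor's leading term divides it; move -1/5 to the remainder.
  remainder 33/50*a**2 + 14/25*a*b - 1/5*b**2 + 23/50*a - 2/25*b - 1/5 ≠ 0; add h_4 = 33/50*a**2 + 14/25*a*b - 1/5*b**2 + 23/50*a - 2/25*b - 1/5 to the basis.

The other S-polynomials (S(f_2,h_3), S(f_1,h_4), S(f_2,h_4), S(h_3,h_4)) all reduce to 0 modulo the current basis, so we have a Gröbner basis.
Inter-reduce: drop elements whose leading term is divisible by another's, tail-reduce, and make monic.
Reduced Gröbner basis: {a*b**2 + 1/2*a + 1/2, b**3 - 5/2*a*b + a + 3/2*b + 1, a**2 + 28/33*a*b - 10/33*b**2 + 23/33*a - 4/33*b - 10/33}.
Label its elements g_1 = a*b**2 + 1/2*a + 1/2, g_2 = b**3 - 5/2*a*b + a + 3/2*b + 1, g_3 = a**2 + 28/33*a*b - 10/33*b**2 + 23/33*a - 4/33*b - 10/33.

Reduce p = -2*a*b**2 + 2*a**2 + 56/33*a*b - 20/33*b**2 + 13/33*a - 8/33*b - 53/33 modulo G:
  leading term a*b**2: subtract (-2)·g_1 from -2*a*b**2 + 2*a**2 + 56/33*a*b - 20/33*b**2 + 13/33*a - 8/33*b - 53/33 → 2*a**2 + 56/33*a*b - 20/33*b**2 + 46/33*a - 8/33*b - 20/33
  leading term a**2: subtract (2)·g_3 from 2*a**2 + 56/33*a*b - 20/33*b**2 + 46/33*a - 8/33*b - 20/33 → 0
  normal form = 0.
Since the normal form is 0, p ∈ I.

-2*a*b**2 + 2*a**2 + 56/33*a*b - 20/33*b**2 + 13/33*a - 8/33*b - 53/33 lies in I (it reduces to 0).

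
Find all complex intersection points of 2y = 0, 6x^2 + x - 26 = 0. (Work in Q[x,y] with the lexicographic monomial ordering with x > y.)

Compute a lex Gröbner basis by Buchberger's algorithm.
f_1 = 2y, LT = y.
f_2 = 6x^2 + x - 26, LT = x^2.

The S-polynomials (S(f_1,f_2)) all reduce to 0 modulo the current basis, so we have a Gröbner basis.
Inter-reduce: drop elements whose leading term is divisible by another's, tail-reduce, and make monic.
Reduced Gröbner basis: {x^2 + 1/6x - 13/3, y}.

A lex Gröbner basis eliminates variables successively. Here y depends only on y, with roots {0}; lifting each root through the earlier basis elements recovers the full solutions.
  y = 0: the earlier basis element becomes x^2 + 1/6x - 13/3 = 0, giving x = -13/6, 2 — points (-13/6, 0), (2, 0).

{(-13/6, 0), (2, 0)}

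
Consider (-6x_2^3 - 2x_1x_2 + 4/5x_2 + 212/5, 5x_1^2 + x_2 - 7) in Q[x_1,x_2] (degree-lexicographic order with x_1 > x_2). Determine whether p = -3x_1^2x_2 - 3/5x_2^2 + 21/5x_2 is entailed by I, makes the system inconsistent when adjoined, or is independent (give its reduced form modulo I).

-3x_1^2x_2 - 3/5x_2^2 + 21/5x_2 lies in I (it reduces to 0).

First compute the reduced Gröbner basis of I by Buchberger's algorithm.
f_1 = -6x_2^3 - 2x_1x_2 + 4/5x_2 + 212/5, LT = x_2^3.
f_2 = 5x_1^2 + x_2 - 7, LT = x_1^2.

S(f_1,f_2): leading monomials are coprime, so the S-polynomial reduces to 0 (Buchberger's first criterion).
Every S-polynomial of the final basis reduces to 0, so we have a Gröbner basis.
Inter-reduce: drop elements whose leading term is divisible by another's, tail-reduce, and make monic.
Reduced Gröbner basis: {x_2^3 + 1/3x_1x_2 - 2/15x_2 - 106/15, x_1^2 + 1/5x_2 - 7/5}.
Label its elements g_1 = x_2^3 + 1/3x_1x_2 - 2/15x_2 - 106/15, g_2 = x_1^2 + 1/5x_2 - 7/5.

Reduce p = -3x_1^2x_2 - 3/5x_2^2 + 21/5x_2 modulo G:
  leading term x_1^2x_2: subtract (-3x_2)·g_2 from -3x_1^2x_2 - 3/5x_2^2 + 21/5x_2 → 0
  normal form = 0.
Since the normal form is 0, p ∈ I.

The remainder on division by a Gröbner basis is unique — it is the normal form.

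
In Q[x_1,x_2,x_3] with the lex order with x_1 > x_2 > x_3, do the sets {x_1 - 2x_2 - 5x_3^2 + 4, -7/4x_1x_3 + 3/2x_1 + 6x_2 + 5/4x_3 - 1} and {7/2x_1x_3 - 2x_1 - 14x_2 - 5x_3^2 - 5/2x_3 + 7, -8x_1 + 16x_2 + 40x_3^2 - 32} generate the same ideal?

For a fixed monomial order, each ideal has a unique reduced Gröbner basis; comparing bases decides equality.
Buchberger on the first generating set:
f_1 = x_1 - 2x_2 - 5x_3^2 + 4, LT = x_1.
f_2 = -7/4x_1x_3 + 3/2x_1 + 6x_2 + 5/4x_3 - 1, LT = x_1x_3.

S(f_1,f_2): lcm = x_1x_3. S = 6/7x_1 - 2x_2x_3 + 24/7x_2 - 5x_3^3 + 33/7x_3 - 4/7.
  leading term x_1: subtract (6/7)·f_1 from 6/7x_1 - 2x_2x_3 + 24/7x_2 - 5x_3^3 + 33/7x_3 - 4/7 → -2x_2x_3 + 36/7x_2 - 5x_3^3 + 30/7x_3^2 + 33/7x_3 - 4
  leading term x_2x_3: no divisor's leading term divides it; move -2x_2x_3 to the remainder.
  leading term x_2: no divisor's leading term divides it; move 36/7x_2 to the remainder.
  leading term x_3^3: no divisor's leading term divides it; move -5x_3^3 to the remainder.
  leading term x_3^2: no divisor's leading term divides it; move 30/7x_3^2 to the remainder.
  leading term x_3: no divisor's leading term divides it; move 33/7x_3 to the remainder.
  leading term 1: no divisor's leading term divides it; move -4 to the remainder.
  remainder -2x_2x_3 + 36/7x_2 - 5x_3^3 + 30/7x_3^2 + 33/7x_3 - 4 ≠ 0; add g_3 = -2x_2x_3 + 36/7x_2 - 5x_3^3 + 30/7x_3^2 + 33/7x_3 - 4 to the basis.

The other S-polynomials (S(f_1,g_3), S(f_2,g_3)) all reduce to 0 modulo the current basis, so we have a Gröbner basis.
Inter-reduce: drop elements whose leading term is divisible by another's, tail-reduce, and make monic.
Reduced Gröbner basis: {x_1 - 2x_2 - 5x_3^2 + 4, x_2x_3 - 18/7x_2 + 5/2x_3^3 - 15/7x_3^2 - 33/14x_3 + 2}.

Buchberger on the second generating set:
h_1 = 7/2x_1x_3 - 2x_1 - 14x_2 - 5x_3^2 - 5/2x_3 + 7, LT = x_1x_3.
h_2 = -8x_1 + 16x_2 + 40x_3^2 - 32, LT = x_1.

S(h_1,h_2): lcm = x_1x_3. S = -4/7x_1 + 2x_2x_3 - 4x_2 + 5x_3^3 - 10/7x_3^2 - 33/7x_3 + 2.
  leading term x_1: subtract (1/14)·h_2 from -4/7x_1 + 2x_2x_3 - 4x_2 + 5x_3^3 - 10/7x_3^2 - 33/7x_3 + 2 → 2x_2x_3 - 36/7x_2 + 5x_3^3 - 30/7x_3^2 - 33/7x_3 + 30/7
  leading term x_2x_3: no divisor's leading term divides it; move 2x_2x_3 to the remainder.
  leading term x_2: no divisor's leading term divides it; move -36/7x_2 to the remainder.
  leading term x_3^3: no divisor's leading term divides it; move 5x_3^3 to the remainder.
  leading term x_3^2: no divisor's leading term divides it; move -30/7x_3^2 to the remainder.
  leading term x_3: no divisor's leading term divides it; move -33/7x_3 to the remainder.
  leading term 1: no divisor's leading term divides it; move 30/7 to the remainder.
  remainder 2x_2x_3 - 36/7x_2 + 5x_3^3 - 30/7x_3^2 - 33/7x_3 + 30/7 ≠ 0; add k_3 = 2x_2x_3 - 36/7x_2 + 5x_3^3 - 30/7x_3^2 - 33/7x_3 + 30/7 to the basis.

The other S-polynomials (S(h_1,k_3), S(h_2,k_3)) all reduce to 0 modulo the current basis, so we have a Gröbner basis.
Inter-reduce: drop elements whose leading term is divisible by another's, tail-reduce, and make monic.
Reduced Gröbner basis: {x_1 - 2x_2 - 5x_3^2 + 4, x_2x_3 - 18/7x_2 + 5/2x_3^3 - 15/7x_3^2 - 33/14x_3 + 15/7}.

The bases are distinct; the ideals are different.

No, the ideals differ.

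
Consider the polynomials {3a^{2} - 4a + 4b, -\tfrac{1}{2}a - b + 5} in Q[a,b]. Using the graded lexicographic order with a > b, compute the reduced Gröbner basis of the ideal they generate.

Buchberger's algorithm terminates because the ascending chain of leading-term ideals stabilizes.

f_1 = 3a^{2} - 4a + 4b, LT = a^{2}.
f_2 = -\tfrac{1}{2}a - b + 5, LT = a.

S(f_1,f_2): lcm = a^{2}. S = -2ab + \tfrac{26}{3}a + \tfrac{4}{3}b.
  leading term ab: subtract (4b)·f_2 from -2ab + \tfrac{26}{3}a + \tfrac{4}{3}b → 4b^{2} + \tfrac{26}{3}a - \tfrac{56}{3}b
  leading term b^{2}: no divisor's leading term divides it; move 4b^{2} to the remainder.
  leading term a: subtract (-\tfrac{52}{3})·f_2 from \tfrac{26}{3}a - \tfrac{56}{3}b → -36b + \tfrac{260}{3}
  leading term b: no divisor's leading term divides it; move -36b to the remainder.
  leading term 1: no divisor's leading term divides it; move \tfrac{260}{3} to the remainder.
  remainder 4b^{2} - 36b + \tfrac{260}{3} ≠ 0; add g_3 = 4b^{2} - 36b + \tfrac{260}{3} to the basis.

The other S-polynomials (S(f_1,g_3), S(f_2,g_3)) all reduce to 0 modulo the current basis, so we have a Gröbner basis.
Inter-reduce: drop elements whose leading term is divisible by another's, tail-reduce, and make monic.

G = {b^{2} - 9b + \tfrac{65}{3}, a + 2b - 10}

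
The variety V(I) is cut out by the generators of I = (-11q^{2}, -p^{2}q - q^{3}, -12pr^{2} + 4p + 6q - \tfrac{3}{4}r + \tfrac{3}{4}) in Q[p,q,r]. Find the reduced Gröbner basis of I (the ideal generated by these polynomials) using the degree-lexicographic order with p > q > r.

The reduced Gröbner basis is the canonical form of the ideal for this ordering.

f_1 = -11q^{2}, LT = q^{2}.
f_2 = -p^{2}q - q^{3}, LT = p^{2}q.
f_3 = -12pr^{2} + 4p + 6q - \tfrac{3}{4}r + \tfrac{3}{4}, LT = pr^{2}.

S(f_2,f_3): lcm = p^{2}qr^{2}. S = q^{3}r^{2} + \tfrac{1}{3}p^{2}q + \tfrac{1}{2}pq^{2} - \tfrac{1}{16}pqr + \tfrac{1}{16}pq.
  reduce S modulo (f_1, f_2, f_3):
  remainder -\tfrac{1}{16}pqr + \tfrac{1}{16}pq ≠ 0; add g_4 = -\tfrac{1}{16}pqr + \tfrac{1}{16}pq to the basis.

S(f_3,g_4): lcm = pqr^{2}. S = pqr - \tfrac{1}{3}pq - \tfrac{1}{2}q^{2} + \tfrac{1}{16}qr - \tfrac{1}{16}q.
  reduce S modulo (f_1, f_2, f_3, g_4):
  remainder \tfrac{2}{3}pq + \tfrac{1}{16}qr - \tfrac{1}{16}q ≠ 0; add g_5 = \tfrac{2}{3}pq + \tfrac{1}{16}qr - \tfrac{1}{16}q to the basis.

S(f_3,g_5): lcm = pqr^{2}. S = -\tfrac{3}{32}qr^{3} + \tfrac{3}{32}qr^{2} - \tfrac{1}{3}pq - \tfrac{1}{2}q^{2} + \tfrac{1}{16}qr - \tfrac{1}{16}q.
  reduce S modulo (f_1, f_2, f_3, g_4, g_5):
  remainder -\tfrac{3}{32}qr^{3} + \tfrac{3}{32}qr^{2} + \tfrac{3}{32}qr - \tfrac{3}{32}q ≠ 0; add g_6 = -\tfrac{3}{32}qr^{3} + \tfrac{3}{32}qr^{2} + \tfrac{3}{32}qr - \tfrac{3}{32}q to the basis.

S(g_4,g_5): lcm = pqr. S = -\tfrac{3}{32}qr^{2} - pq + \tfrac{3}{32}qr.
  reduce S modulo (f_1, f_2, f_3, g_4, g_5, g_6):
  remainder -\tfrac{3}{32}qr^{2} + \tfrac{3}{16}qr - \tfrac{3}{32}q ≠ 0; add g_7 = -\tfrac{3}{32}qr^{2} + \tfrac{3}{16}qr - \tfrac{3}{32}q to the basis.

The other S-polynomials (S(f_1,f_2), S(f_1,f_3), S(f_1,g_4), S(f_2,g_4), S(f_1,g_5), S(f_2,g_5), S(f_1,g_6), S(f_2,g_6), S(f_3,g_6), S(g_4,g_6), S(g_5,g_6), S(f_1,g_7), S(f_2,g_7), S(f_3,g_7), S(g_4,g_7), S(g_5,g_7), S(g_6,g_7)) all reduce to 0 modulo the current basis, so we have a Gröbner basis.
Inter-reduce: drop elements whose leading term is divisible by another's, tail-reduce, and make monic.

G = {pr^{2} - \tfrac{1}{3}p - \tfrac{1}{2}q + \tfrac{1}{16}r - \tfrac{1}{16}, qr^{2} - 2qr + q, pq + \tfrac{3}{32}qr - \tfrac{3}{32}q, q^{2}}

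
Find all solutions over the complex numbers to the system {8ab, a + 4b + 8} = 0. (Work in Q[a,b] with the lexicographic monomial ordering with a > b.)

Compute a lex Gröbner basis by Buchberger's algorithm.
f_1 = 8ab, LT = ab.
f_2 = a + 4b + 8, LT = a.

S(f_1,f_2): lcm = ab. S = -4b^2 - 8b.
  reduce S modulo (f_1, f_2):
  remainder -4b^2 - 8b ≠ 0; add h_3 = -4b^2 - 8b to the basis.

The other S-polynomials (S(f_1,h_3), S(f_2,h_3)) all reduce to 0 modulo the current basis, so we have a Gröbner basis.
Inter-reduce: drop elements whose leading term is divisible by another's, tail-reduce, and make monic.
Reduced Gröbner basis: {a + 4b + 8, b^2 + 2b}.

The lex basis is triangular: the last element involves only b. Solving b^2 + 2b = 0 gives b ∈ {-2, 0}; substituting each value into the earlier elements determines the remaining variables.
  b = -2: the earlier basis element becomes a = 0, giving a = 0 — point (0, -2).
  b = 0: the earlier basis element becomes a + 8 = 0, giving a = -8 — point (-8, 0).

{(0, -2), (-8, 0)}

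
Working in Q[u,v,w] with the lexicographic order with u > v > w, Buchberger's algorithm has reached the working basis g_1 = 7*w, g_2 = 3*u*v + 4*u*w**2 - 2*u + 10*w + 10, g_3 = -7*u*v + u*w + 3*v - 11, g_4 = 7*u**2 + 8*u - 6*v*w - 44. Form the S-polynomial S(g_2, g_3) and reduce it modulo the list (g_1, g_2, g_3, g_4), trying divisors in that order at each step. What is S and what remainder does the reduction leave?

lcm(LM(g_2), LM(g_3)) = u*v.
S = (lcm/LT(g_2))·g_2 − (lcm/LT(g_3))·g_3 = 4/3*u*w**2 + 1/7*u*w - 2/3*u + 3/7*v + 10/3*w + 37/21.
Reduce S modulo (g_1, g_2, g_3, g_4) in that order:
  leading term u*w**2: subtract (4/21*u*w)·g_1 from 4/3*u*w**2 + 1/7*u*w - 2/3*u + 3/7*v + 10/3*w + 37/21 → 1/7*u*w - 2/3*u + 3/7*v + 10/3*w + 37/21
  leading term u*w: subtract (1/49*u)·g_1 from 1/7*u*w - 2/3*u + 3/7*v + 10/3*w + 37/21 → -2/3*u + 3/7*v + 10/3*w + 37/21
  leading term u: no divisor's leading term divides it; move -2/3*u to the remainder.
  leading term v: no divisor's leading term divides it; move 3/7*v to the remainder.
  leading term w: subtract (10/21)·g_1 from 10/3*w + 37/21 → 37/21
  leading term 1: no divisor's leading term divides it; move 37/21 to the remainder.
The remainder -2/3*u + 3/7*v + 37/21 is nonzero, so it would be added as the next basis element.

S(g_2, g_3) = 4/3*u*w**2 + 1/7*u*w - 2/3*u + 3/7*v + 10/3*w + 37/21; remainder on division = -2/3*u + 3/7*v + 37/21.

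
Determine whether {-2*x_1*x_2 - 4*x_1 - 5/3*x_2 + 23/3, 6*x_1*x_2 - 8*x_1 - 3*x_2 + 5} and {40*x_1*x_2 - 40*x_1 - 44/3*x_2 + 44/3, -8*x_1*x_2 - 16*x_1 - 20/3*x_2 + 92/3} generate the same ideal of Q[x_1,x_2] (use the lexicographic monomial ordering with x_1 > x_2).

Yes, the ideals are equal.

Since reduced Gröbner bases are canonical representatives of ideals under a given ordering, it suffices to compute and compare them.
Buchberger on the first generating set:
f_1 = -2*x_1*x_2 - 4*x_1 - 5/3*x_2 + 23/3, LT = x_1*x_2.
f_2 = 6*x_1*x_2 - 8*x_1 - 3*x_2 + 5, LT = x_1*x_2.

S(f_1,f_2): lcm = x_1*x_2. S = 10/3*x_1 + 4/3*x_2 - 14/3.
  leading term x_1: no divisor's leading term divides it; move 10/3*x_1 to the remainder.
  leading term x_2: no divisor's leading term divides it; move 4/3*x_2 to the remainder.
  leading term 1: no divisor's leading term divides it; move -14/3 to the remainder.
  remainder 10/3*x_1 + 4/3*x_2 - 14/3 ≠ 0; add g_3 = 10/3*x_1 + 4/3*x_2 - 14/3 to the basis.

S(f_1,g_3): lcm = x_1*x_2. S = 2*x_1 - 2/5*x_2**2 + 67/30*x_2 - 23/6.
  leading term x_1: subtract (3/5)·g_3 from 2*x_1 - 2/5*x_2**2 + 67/30*x_2 - 23/6 → -2/5*x_2**2 + 43/30*x_2 - 31/30
  leading term x_2**2: no divisor's leading term divides it; move -2/5*x_2**2 to the remainder.
  leading term x_2: no divisor's leading term divides it; move 43/30*x_2 to the remainder.
  leading term 1: no divisor's leading term divides it; move -31/30 to the remainder.
  remainder -2/5*x_2**2 + 43/30*x_2 - 31/30 ≠ 0; add g_4 = -2/5*x_2**2 + 43/30*x_2 - 31/30 to the basis.

The other S-polynomials (S(f_2,g_3), S(f_1,g_4), S(f_2,g_4), S(g_3,g_4)) all reduce to 0 modulo the current basis, so we have a Gröbner basis.
Inter-reduce: drop elements whose leading term is divisible by another's, tail-reduce, and make monic.
Reduced Gröbner basis: {x_1 + 2/5*x_2 - 7/5, x_2**2 - 43/12*x_2 + 31/12}.

Buchberger on the second generating set:
h_1 = 40*x_1*x_2 - 40*x_1 - 44/3*x_2 + 44/3, LT = x_1*x_2.
h_2 = -8*x_1*x_2 - 16*x_1 - 20/3*x_2 + 92/3, LT = x_1*x_2.

S(h_1,h_2): lcm = x_1*x_2. S = -3*x_1 - 6/5*x_2 + 21/5.
  leading term x_1: no divisor's leading term divides it; move -3*x_1 to the remainder.
  leading term x_2: no divisor's leading term divides it; move -6/5*x_2 to the remainder.
  leading term 1: no divisor's leading term divides it; move 21/5 to the remainder.
  remainder -3*x_1 - 6/5*x_2 + 21/5 ≠ 0; add k_3 = -3*x_1 - 6/5*x_2 + 21/5 to the basis.

S(h_1,k_3): lcm = x_1*x_2. S = -x_1 - 2/5*x_2**2 + 31/30*x_2 + 11/30.
  leading term x_1: subtract (1/3)·k_3 from -x_1 - 2/5*x_2**2 + 31/30*x_2 + 11/30 → -2/5*x_2**2 + 43/30*x_2 - 31/30
  leading term x_2**2: no divisor's leading term divides it; move -2/5*x_2**2 to the remainder.
  leading term x_2: no divisor's leading term divides it; move 43/30*x_2 to the remainder.
  leading term 1: no divisor's leading term divides it; move -31/30 to the remainder.
  remainder -2/5*x_2**2 + 43/30*x_2 - 31/30 ≠ 0; add k_4 = -2/5*x_2**2 + 43/30*x_2 - 31/30 to the basis.

The other S-polynomials (S(h_2,k_3), S(h_1,k_4), S(h_2,k_4), S(k_3,k_4)) all reduce to 0 modulo the current basis, so we have a Gröbner basis.
Inter-reduce: drop elements whose leading term is divisible by another's, tail-reduce, and make monic.
Reduced Gröbner basis: {x_1 + 2/5*x_2 - 7/5, x_2**2 - 43/12*x_2 + 31/12}.

These coincide, so the ideals are equal.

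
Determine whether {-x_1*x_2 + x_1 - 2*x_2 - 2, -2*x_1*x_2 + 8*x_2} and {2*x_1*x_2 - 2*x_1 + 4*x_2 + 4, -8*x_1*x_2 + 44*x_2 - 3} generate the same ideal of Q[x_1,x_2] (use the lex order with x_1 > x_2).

No, the ideals differ.

Since reduced Gröbner bases are canonical representatives of ideals under a given ordering, it suffices to compute and compare them.
Buchberger on the first generating set:
f_1 = -x_1*x_2 + x_1 - 2*x_2 - 2, LT = x_1*x_2.
f_2 = -2*x_1*x_2 + 8*x_2, LT = x_1*x_2.

S(f_1,f_2): lcm = x_1*x_2. S = -x_1 + 6*x_2 + 2.
  reduce S modulo (f_1, f_2):
  remainder -x_1 + 6*x_2 + 2 ≠ 0; add g_3 = -x_1 + 6*x_2 + 2 to the basis.

S(f_1,g_3): lcm = x_1*x_2. S = -x_1 + 6*x_2**2 + 4*x_2 + 2.
  reduce S modulo (f_1, f_2, g_3):
  remainder 6*x_2**2 - 2*x_2 ≠ 0; add g_4 = 6*x_2**2 - 2*x_2 to the basis.

The other S-polynomials (S(f_2,g_3), S(f_1,g_4), S(f_2,g_4), S(g_3,g_4)) all reduce to 0 modulo the current basis, so we have a Gröbner basis.
Inter-reduce: drop elements whose leading term is divisible by another's, tail-reduce, and make monic.
Reduced Gröbner basis: {x_1 - 6*x_2 - 2, x_2**2 - 1/3*x_2}.

Buchberger on the second generating set:
h_1 = 2*x_1*x_2 - 2*x_1 + 4*x_2 + 4, LT = x_1*x_2.
h_2 = -8*x_1*x_2 + 44*x_2 - 3, LT = x_1*x_2.

S(h_1,h_2): lcm = x_1*x_2. S = -x_1 + 15/2*x_2 + 13/8.
  reduce S modulo (h_1, h_2):
  remainder -x_1 + 15/2*x_2 + 13/8 ≠ 0; add k_3 = -x_1 + 15/2*x_2 + 13/8 to the basis.

S(h_1,k_3): lcm = x_1*x_2. S = -x_1 + 15/2*x_2**2 + 29/8*x_2 + 2.
  reduce S modulo (h_1, h_2, k_3):
  remainder 15/2*x_2**2 - 31/8*x_2 + 3/8 ≠ 0; add k_4 = 15/2*x_2**2 - 31/8*x_2 + 3/8 to the basis.

The other S-polynomials (S(h_2,k_3), S(h_1,k_4), S(h_2,k_4), S(k_3,k_4)) all reduce to 0 modulo the current basis, so we have a Gröbner basis.
Inter-reduce: drop elements whose leading term is divisible by another's, tail-reduce, and make monic.
Reduced Gröbner basis: {x_1 - 15/2*x_2 - 13/8, x_2**2 - 31/60*x_2 + 1/20}.

The bases are distinct; the ideals are different.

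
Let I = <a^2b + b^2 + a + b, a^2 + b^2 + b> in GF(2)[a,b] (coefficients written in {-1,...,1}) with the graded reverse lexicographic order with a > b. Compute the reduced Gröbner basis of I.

f_1 = a^2b + b^2 + a + b, LT = a^2b.
f_2 = a^2 + b^2 + b, LT = a^2.

S(f_1,f_2): lcm = a^2b. S = b^3 + a + b.
  reduce S modulo (f_1, f_2):
  remainder b^3 + a + b ≠ 0; add g_3 = b^3 + a + b to the basis.

The other S-polynomials (S(f_1,g_3), S(f_2,g_3)) all reduce to 0 modulo the current basis, so we have a Gröbner basis.
Inter-reduce: drop elements whose leading term is divisible by another's, tail-reduce, and make monic.

G = {b^3 + a + b, a^2 + b^2 + b}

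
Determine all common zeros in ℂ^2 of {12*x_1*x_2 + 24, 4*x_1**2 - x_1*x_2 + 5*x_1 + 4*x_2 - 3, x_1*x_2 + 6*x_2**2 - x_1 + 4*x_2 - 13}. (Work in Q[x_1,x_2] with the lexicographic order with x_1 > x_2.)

Compute a lex Gröbner basis by Buchberger's algorithm.
f_1 = 12*x_1*x_2 + 24, LT = x_1*x_2.
f_2 = 4*x_1**2 - x_1*x_2 + 5*x_1 + 4*x_2 - 3, LT = x_1**2.
f_3 = x_1*x_2 - x_1 + 6*x_2**2 + 4*x_2 - 13, LT = x_1*x_2.

S(f_1,f_2): lcm = x_1**2*x_2. S = 1/4*x_1*x_2**2 - 5/4*x_1*x_2 + 2*x_1 - x_2**2 + 3/4*x_2.
  leading term x_1*x_2**2: subtract (1/48*x_2)·f_1 from 1/4*x_1*x_2**2 - 5/4*x_1*x_2 + 2*x_1 - x_2**2 + 3/4*x_2 → -5/4*x_1*x_2 + 2*x_1 - x_2**2 + 1/4*x_2
  leading term x_1*x_2: subtract (-5/48)·f_1 from -5/4*x_1*x_2 + 2*x_1 - x_2**2 + 1/4*x_2 → 2*x_1 - x_2**2 + 1/4*x_2 + 5/2
  leading term x_1: no divisor's leading term divides it; move 2*x_1 to the remainder.
  leading term x_2**2: no divisor's leading term divides it; move -x_2**2 to the remainder.
  leading term x_2: no divisor's leading term divides it; move 1/4*x_2 to the remainder.
  leading term 1: no divisor's leading term divides it; move 5/2 to the remainder.
  remainder 2*x_1 - x_2**2 + 1/4*x_2 + 5/2 ≠ 0; add h_4 = 2*x_1 - x_2**2 + 1/4*x_2 + 5/2 to the basis.

S(f_1,f_3): lcm = x_1*x_2. S = x_1 - 6*x_2**2 - 4*x_2 + 15.
  leading term x_1: subtract (1/2)·h_4 from x_1 - 6*x_2**2 - 4*x_2 + 15 → -11/2*x_2**2 - 33/8*x_2 + 55/4
  leading term x_2**2: no divisor's leading term divides it; move -11/2*x_2**2 to the remainder.
  leading term x_2: no divisor's leading term divides it; move -33/8*x_2 to the remainder.
  leading term 1: no divisor's leading term divides it; move 55/4 to the remainder.
  remainder -11/2*x_2**2 - 33/8*x_2 + 55/4 ≠ 0; add h_5 = -11/2*x_2**2 - 33/8*x_2 + 55/4 to the basis.

S(f_2,f_3): lcm = x_1**2*x_2. S = x_1**2 - 25/4*x_1*x_2**2 - 11/4*x_1*x_2 + 13*x_1 + x_2**2 - 3/4*x_2.
  leading term x_1**2: subtract (1/4)·f_2 from x_1**2 - 25/4*x_1*x_2**2 - 11/4*x_1*x_2 + 13*x_1 + x_2**2 - 3/4*x_2 → -25/4*x_1*x_2**2 - 5/2*x_1*x_2 + 47/4*x_1 + x_2**2 - 7/4*x_2 + 3/4
  leading term x_1*x_2**2: subtract (-25/48*x_2)·f_1 from -25/4*x_1*x_2**2 - 5/2*x_1*x_2 + 47/4*x_1 + x_2**2 - 7/4*x_2 + 3/4 → -5/2*x_1*x_2 + 47/4*x_1 + x_2**2 + 43/4*x_2 + 3/4
  leading term x_1*x_2: subtract (-5/24)·f_1 from -5/2*x_1*x_2 + 47/4*x_1 + x_2**2 + 43/4*x_2 + 3/4 → 47/4*x_1 + x_2**2 + 43/4*x_2 + 23/4
  leading term x_1: subtract (47/8)·h_4 from 47/4*x_1 + x_2**2 + 43/4*x_2 + 23/4 → 55/8*x_2**2 + 297/32*x_2 - 143/16
  leading term x_2**2: subtract (-5/4)·h_5 from 55/8*x_2**2 + 297/32*x_2 - 143/16 → 33/8*x_2 + 33/4
  leading term x_2: no divisor's leading term divides it; move 33/8*x_2 to the remainder.
  leading term 1: no divisor's leading term divides it; move 33/4 to the remainder.
  remainder 33/8*x_2 + 33/4 ≠ 0; add h_6 = 33/8*x_2 + 33/4 to the basis.

The other S-polynomials (S(f_1,h_4), S(f_2,h_4), S(f_3,h_4), S(f_1,h_5), S(f_2,h_5), S(f_3,h_5), S(h_4,h_5), S(f_1,h_6), S(f_2,h_6), S(f_3,h_6), S(h_4,h_6), S(h_5,h_6)) all reduce to 0 modulo the current basis, so we have a Gröbner basis.
Inter-reduce: drop elements whose leading term is divisible by another's, tail-reduce, and make monic.
Reduced Gröbner basis: {x_1 - 1, x_2 + 2}.

A lex Gröbner basis eliminates variables successively. Here x_2 + 2 depends only on x_2, with roots {-2}; lifting each root through the earlier basis elements recovers the full solutions.
  x_2 = -2: the earlier basis element becomes x_1 - 1 = 0, giving x_1 = 1 — point (1, -2).
This is the nonlinear analogue of row-reducing a linear system.

{(1, -2)}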